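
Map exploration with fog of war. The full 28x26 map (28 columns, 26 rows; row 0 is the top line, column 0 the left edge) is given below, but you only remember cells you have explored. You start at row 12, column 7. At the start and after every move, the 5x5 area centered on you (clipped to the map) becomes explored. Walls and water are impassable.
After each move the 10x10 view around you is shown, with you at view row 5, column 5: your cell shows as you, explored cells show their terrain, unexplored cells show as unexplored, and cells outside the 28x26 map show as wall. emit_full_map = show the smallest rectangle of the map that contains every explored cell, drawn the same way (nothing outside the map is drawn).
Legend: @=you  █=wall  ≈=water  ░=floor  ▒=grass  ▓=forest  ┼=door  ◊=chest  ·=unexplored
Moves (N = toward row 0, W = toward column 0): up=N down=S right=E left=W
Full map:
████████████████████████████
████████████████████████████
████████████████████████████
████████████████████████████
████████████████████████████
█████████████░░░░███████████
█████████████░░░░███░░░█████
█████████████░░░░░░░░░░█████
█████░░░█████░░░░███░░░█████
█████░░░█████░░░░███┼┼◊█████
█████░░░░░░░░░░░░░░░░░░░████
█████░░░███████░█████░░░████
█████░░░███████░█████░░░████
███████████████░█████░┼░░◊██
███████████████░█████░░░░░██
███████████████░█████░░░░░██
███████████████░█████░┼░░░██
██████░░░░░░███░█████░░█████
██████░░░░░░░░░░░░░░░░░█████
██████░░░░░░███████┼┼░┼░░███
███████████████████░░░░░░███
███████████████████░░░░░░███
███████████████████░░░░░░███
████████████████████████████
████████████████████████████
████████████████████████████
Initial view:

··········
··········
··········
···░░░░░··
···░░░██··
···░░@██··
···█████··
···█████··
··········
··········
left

··········
··········
··········
···█░░░░░·
···█░░░██·
···█░@░██·
···██████·
···██████·
··········
··········

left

··········
··········
··········
···██░░░░░
···██░░░██
···██@░░██
···███████
···███████
··········
··········

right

··········
··········
··········
··██░░░░░·
··██░░░██·
··██░@░██·
··███████·
··███████·
··········
··········

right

··········
··········
··········
·██░░░░░··
·██░░░██··
·██░░@██··
·███████··
·███████··
··········
··········

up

··········
··········
··········
···░░░██··
·██░░░░░··
·██░░@██··
·██░░░██··
·███████··
·███████··
··········

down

··········
··········
···░░░██··
·██░░░░░··
·██░░░██··
·██░░@██··
·███████··
·███████··
··········
··········

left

··········
··········
····░░░██·
··██░░░░░·
··██░░░██·
··██░@░██·
··███████·
··███████·
··········
··········

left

··········
··········
·····░░░██
···██░░░░░
···██░░░██
···██@░░██
···███████
···███████
··········
··········

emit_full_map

··░░░██
██░░░░░
██░░░██
██@░░██
███████
███████

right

··········
··········
····░░░██·
··██░░░░░·
··██░░░██·
··██░@░██·
··███████·
··███████·
··········
··········

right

··········
··········
···░░░██··
·██░░░░░··
·██░░░██··
·██░░@██··
·███████··
·███████··
··········
··········


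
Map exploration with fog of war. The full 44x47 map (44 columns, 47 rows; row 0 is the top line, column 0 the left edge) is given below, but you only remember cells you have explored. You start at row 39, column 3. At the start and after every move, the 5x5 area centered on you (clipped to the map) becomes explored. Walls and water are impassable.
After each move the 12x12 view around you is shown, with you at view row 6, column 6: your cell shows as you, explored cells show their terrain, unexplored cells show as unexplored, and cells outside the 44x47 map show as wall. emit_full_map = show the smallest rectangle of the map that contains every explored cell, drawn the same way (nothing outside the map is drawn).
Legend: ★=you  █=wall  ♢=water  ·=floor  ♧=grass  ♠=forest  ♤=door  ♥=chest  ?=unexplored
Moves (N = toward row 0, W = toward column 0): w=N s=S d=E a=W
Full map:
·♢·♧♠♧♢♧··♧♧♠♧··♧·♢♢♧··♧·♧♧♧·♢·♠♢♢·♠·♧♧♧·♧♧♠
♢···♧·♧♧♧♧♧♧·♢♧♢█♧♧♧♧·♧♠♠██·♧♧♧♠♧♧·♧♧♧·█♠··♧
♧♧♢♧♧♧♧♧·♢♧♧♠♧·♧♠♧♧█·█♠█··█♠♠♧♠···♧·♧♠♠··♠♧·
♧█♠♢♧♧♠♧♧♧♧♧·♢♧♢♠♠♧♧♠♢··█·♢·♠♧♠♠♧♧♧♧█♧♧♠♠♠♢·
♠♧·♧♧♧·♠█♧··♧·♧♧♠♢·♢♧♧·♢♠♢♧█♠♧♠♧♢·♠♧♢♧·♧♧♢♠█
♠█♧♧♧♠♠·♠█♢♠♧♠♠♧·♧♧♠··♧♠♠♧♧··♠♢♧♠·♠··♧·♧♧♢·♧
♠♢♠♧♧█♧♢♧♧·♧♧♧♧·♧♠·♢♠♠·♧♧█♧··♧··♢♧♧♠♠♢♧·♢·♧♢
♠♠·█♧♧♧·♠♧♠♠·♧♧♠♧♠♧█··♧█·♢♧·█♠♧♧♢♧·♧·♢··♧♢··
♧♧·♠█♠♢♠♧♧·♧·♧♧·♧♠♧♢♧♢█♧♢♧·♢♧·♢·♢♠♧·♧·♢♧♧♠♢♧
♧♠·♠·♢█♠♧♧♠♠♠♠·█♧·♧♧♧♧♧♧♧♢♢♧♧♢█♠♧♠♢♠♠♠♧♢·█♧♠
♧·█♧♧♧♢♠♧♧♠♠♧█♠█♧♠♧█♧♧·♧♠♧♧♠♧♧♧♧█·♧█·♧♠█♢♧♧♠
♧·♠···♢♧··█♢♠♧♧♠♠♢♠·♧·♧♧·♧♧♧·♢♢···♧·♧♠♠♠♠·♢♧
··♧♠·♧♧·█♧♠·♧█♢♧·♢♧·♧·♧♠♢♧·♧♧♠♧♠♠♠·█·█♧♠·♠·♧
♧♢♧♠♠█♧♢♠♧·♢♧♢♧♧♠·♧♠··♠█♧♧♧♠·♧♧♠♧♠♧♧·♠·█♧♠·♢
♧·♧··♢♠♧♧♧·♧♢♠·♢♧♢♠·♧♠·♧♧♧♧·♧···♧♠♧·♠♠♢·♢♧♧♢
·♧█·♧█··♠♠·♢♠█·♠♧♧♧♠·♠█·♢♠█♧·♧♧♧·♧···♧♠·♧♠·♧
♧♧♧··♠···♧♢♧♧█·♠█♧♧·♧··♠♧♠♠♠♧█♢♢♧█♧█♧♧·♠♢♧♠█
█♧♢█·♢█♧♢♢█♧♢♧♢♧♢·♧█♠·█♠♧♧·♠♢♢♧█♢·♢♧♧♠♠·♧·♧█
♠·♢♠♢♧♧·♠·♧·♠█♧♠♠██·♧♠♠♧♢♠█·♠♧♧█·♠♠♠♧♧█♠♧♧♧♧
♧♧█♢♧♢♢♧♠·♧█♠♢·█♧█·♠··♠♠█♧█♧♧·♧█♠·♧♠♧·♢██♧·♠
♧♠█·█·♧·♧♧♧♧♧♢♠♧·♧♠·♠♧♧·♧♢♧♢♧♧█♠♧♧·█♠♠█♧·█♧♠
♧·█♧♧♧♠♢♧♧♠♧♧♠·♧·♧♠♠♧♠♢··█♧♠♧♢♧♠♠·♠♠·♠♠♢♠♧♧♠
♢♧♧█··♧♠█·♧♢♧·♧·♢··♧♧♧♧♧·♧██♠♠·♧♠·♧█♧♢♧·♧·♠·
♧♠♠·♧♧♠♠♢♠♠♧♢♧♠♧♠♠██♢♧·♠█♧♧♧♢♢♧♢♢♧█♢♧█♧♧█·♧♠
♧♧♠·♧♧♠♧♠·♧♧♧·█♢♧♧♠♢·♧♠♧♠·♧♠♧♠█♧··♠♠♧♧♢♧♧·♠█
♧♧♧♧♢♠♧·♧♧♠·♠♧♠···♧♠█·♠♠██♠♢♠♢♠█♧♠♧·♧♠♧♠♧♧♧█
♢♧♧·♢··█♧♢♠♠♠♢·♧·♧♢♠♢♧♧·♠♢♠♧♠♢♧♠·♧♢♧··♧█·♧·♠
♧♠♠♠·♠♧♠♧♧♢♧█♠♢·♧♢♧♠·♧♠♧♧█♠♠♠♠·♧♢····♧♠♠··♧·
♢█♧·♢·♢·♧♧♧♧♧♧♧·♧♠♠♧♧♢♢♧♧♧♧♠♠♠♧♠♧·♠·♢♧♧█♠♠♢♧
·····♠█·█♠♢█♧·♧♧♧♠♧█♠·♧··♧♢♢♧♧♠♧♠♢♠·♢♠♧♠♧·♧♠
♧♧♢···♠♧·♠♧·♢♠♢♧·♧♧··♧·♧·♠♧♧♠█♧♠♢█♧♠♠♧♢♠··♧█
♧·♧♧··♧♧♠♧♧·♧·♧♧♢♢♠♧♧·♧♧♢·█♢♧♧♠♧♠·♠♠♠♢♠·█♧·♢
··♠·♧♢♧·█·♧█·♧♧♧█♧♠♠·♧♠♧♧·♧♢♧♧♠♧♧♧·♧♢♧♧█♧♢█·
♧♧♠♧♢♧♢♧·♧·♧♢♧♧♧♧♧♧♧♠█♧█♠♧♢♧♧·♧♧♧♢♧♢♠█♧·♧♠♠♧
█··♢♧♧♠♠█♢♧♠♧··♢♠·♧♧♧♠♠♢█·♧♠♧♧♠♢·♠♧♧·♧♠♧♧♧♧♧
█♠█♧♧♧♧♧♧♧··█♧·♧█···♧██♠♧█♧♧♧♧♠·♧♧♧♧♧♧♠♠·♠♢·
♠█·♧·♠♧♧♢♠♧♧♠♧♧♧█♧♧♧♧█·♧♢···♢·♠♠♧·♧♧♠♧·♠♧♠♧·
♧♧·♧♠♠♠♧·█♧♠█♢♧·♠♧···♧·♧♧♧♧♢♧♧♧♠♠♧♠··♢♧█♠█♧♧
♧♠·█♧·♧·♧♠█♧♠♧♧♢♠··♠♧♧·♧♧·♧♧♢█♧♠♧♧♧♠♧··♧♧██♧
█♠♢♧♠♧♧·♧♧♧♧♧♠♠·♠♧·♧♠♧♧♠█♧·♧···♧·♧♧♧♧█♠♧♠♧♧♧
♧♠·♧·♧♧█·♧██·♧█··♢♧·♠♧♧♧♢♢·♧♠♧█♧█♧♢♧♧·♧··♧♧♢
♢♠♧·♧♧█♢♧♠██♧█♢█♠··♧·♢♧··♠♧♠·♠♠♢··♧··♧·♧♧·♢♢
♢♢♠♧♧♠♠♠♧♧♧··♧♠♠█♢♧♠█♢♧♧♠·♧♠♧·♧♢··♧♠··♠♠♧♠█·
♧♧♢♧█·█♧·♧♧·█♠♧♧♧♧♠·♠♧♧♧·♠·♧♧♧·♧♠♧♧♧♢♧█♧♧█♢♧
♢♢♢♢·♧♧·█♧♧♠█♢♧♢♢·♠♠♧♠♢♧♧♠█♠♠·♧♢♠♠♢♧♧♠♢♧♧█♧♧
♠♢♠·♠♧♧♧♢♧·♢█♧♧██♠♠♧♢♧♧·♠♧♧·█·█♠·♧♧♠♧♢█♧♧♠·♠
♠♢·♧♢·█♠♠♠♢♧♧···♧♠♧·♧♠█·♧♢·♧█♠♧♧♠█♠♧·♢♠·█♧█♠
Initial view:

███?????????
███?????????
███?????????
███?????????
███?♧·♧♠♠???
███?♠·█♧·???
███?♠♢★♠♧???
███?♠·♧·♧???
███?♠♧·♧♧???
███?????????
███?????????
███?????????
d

██??????????
██??????????
██??????????
██??????????
██?♧·♧♠♠♠???
██?♠·█♧·♧???
██?♠♢♧★♧♧???
██?♠·♧·♧♧???
██?♠♧·♧♧█???
██??????????
██??????????
██??????????

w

██??????????
██??????????
██??????????
██??????????
██??·♧·♠♧???
██?♧·♧♠♠♠???
██?♠·█★·♧???
██?♠♢♧♠♧♧???
██?♠·♧·♧♧???
██?♠♧·♧♧█???
██??????????
██??????????

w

██??????????
██??????????
██??????????
██??????????
██??█♧♧♧♧???
██??·♧·♠♧???
██?♧·♧★♠♠???
██?♠·█♧·♧???
██?♠♢♧♠♧♧???
██?♠·♧·♧♧???
██?♠♧·♧♧█???
██??????????

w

██??????????
██??????????
██??????????
██??????????
██??·♢♧♧♠???
██??█♧♧♧♧???
██??·♧★♠♧???
██?♧·♧♠♠♠???
██?♠·█♧·♧???
██?♠♢♧♠♧♧???
██?♠·♧·♧♧???
██?♠♧·♧♧█???

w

██??????????
██??????????
██??????????
██??????????
██??♠♧♢♧♢???
██??·♢♧♧♠???
██??█♧★♧♧???
██??·♧·♠♧???
██?♧·♧♠♠♠???
██?♠·█♧·♧???
██?♠♢♧♠♧♧???
██?♠·♧·♧♧???

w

██??????????
██??????????
██??????????
██??????????
██??♠·♧♢♧???
██??♠♧♢♧♢???
██??·♢★♧♠???
██??█♧♧♧♧???
██??·♧·♠♧???
██?♧·♧♠♠♠???
██?♠·█♧·♧???
██?♠♢♧♠♧♧???

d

█???????????
█???????????
█???????????
█???????????
█??♠·♧♢♧·???
█??♠♧♢♧♢♧???
█??·♢♧★♠♠???
█??█♧♧♧♧♧???
█??·♧·♠♧♧???
█?♧·♧♠♠♠????
█?♠·█♧·♧????
█?♠♢♧♠♧♧????

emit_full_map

?♠·♧♢♧·
?♠♧♢♧♢♧
?·♢♧★♠♠
?█♧♧♧♧♧
?·♧·♠♧♧
♧·♧♠♠♠?
♠·█♧·♧?
♠♢♧♠♧♧?
♠·♧·♧♧?
♠♧·♧♧█?

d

????????????
????????????
????????????
????????????
??♠·♧♢♧·█???
??♠♧♢♧♢♧·???
??·♢♧♧★♠█???
??█♧♧♧♧♧♧???
??·♧·♠♧♧♢???
?♧·♧♠♠♠?????
?♠·█♧·♧?????
?♠♢♧♠♧♧?????

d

????????????
????????????
????????????
????????????
?♠·♧♢♧·█·???
?♠♧♢♧♢♧·♧???
?·♢♧♧♠★█♢???
?█♧♧♧♧♧♧♧???
?·♧·♠♧♧♢♠???
♧·♧♠♠♠??????
♠·█♧·♧??????
♠♢♧♠♧♧??????

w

????????????
????????????
????????????
????????????
????·♧♧♠♧???
?♠·♧♢♧·█·???
?♠♧♢♧♢★·♧???
?·♢♧♧♠♠█♢???
?█♧♧♧♧♧♧♧???
?·♧·♠♧♧♢♠???
♧·♧♠♠♠??????
♠·█♧·♧??????

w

????????????
????????????
????????????
????????????
????·♠♧·♠???
????·♧♧♠♧???
?♠·♧♢♧★█·???
?♠♧♢♧♢♧·♧???
?·♢♧♧♠♠█♢???
?█♧♧♧♧♧♧♧???
?·♧·♠♧♧♢♠???
♧·♧♠♠♠??????

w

????????????
????????????
????????????
????????????
????♠█·█♠???
????·♠♧·♠???
????·♧★♠♧???
?♠·♧♢♧·█·???
?♠♧♢♧♢♧·♧???
?·♢♧♧♠♠█♢???
?█♧♧♧♧♧♧♧???
?·♧·♠♧♧♢♠???

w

????????????
????????????
????????????
????????????
????·♢·♧♧???
????♠█·█♠???
????·♠★·♠???
????·♧♧♠♧???
?♠·♧♢♧·█·???
?♠♧♢♧♢♧·♧???
?·♢♧♧♠♠█♢???
?█♧♧♧♧♧♧♧???

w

????????????
????????????
????????????
????????????
????♠♧♠♧♧???
????·♢·♧♧???
????♠█★█♠???
????·♠♧·♠???
????·♧♧♠♧???
?♠·♧♢♧·█·???
?♠♧♢♧♢♧·♧???
?·♢♧♧♠♠█♢???

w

????????????
????????????
????????????
????????????
????··█♧♢???
????♠♧♠♧♧???
????·♢★♧♧???
????♠█·█♠???
????·♠♧·♠???
????·♧♧♠♧???
?♠·♧♢♧·█·???
?♠♧♢♧♢♧·♧???

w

????????????
????????????
????????????
????????????
????♠♧·♧♧???
????··█♧♢???
????♠♧★♧♧???
????·♢·♧♧???
????♠█·█♠???
????·♠♧·♠???
????·♧♧♠♧???
?♠·♧♢♧·█·???

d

????????????
????????????
????????????
????????????
???♠♧·♧♧♠???
???··█♧♢♠???
???♠♧♠★♧♢???
???·♢·♧♧♧???
???♠█·█♠♢???
???·♠♧·♠????
???·♧♧♠♧????
♠·♧♢♧·█·????

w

????????????
????????????
????????????
????????????
????♠♧♠·♧???
???♠♧·♧♧♠???
???··█★♢♠???
???♠♧♠♧♧♢???
???·♢·♧♧♧???
???♠█·█♠♢???
???·♠♧·♠????
???·♧♧♠♧????

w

????????????
????????????
????????????
????????????
????♠♠♢♠♠???
????♠♧♠·♧???
???♠♧·★♧♠???
???··█♧♢♠???
???♠♧♠♧♧♢???
???·♢·♧♧♧???
???♠█·█♠♢???
???·♠♧·♠????

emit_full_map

?????♠♠♢♠♠
?????♠♧♠·♧
????♠♧·★♧♠
????··█♧♢♠
????♠♧♠♧♧♢
????·♢·♧♧♧
????♠█·█♠♢
????·♠♧·♠?
????·♧♧♠♧?
?♠·♧♢♧·█·?
?♠♧♢♧♢♧·♧?
?·♢♧♧♠♠█♢?
?█♧♧♧♧♧♧♧?
?·♧·♠♧♧♢♠?
♧·♧♠♠♠????
♠·█♧·♧????
♠♢♧♠♧♧????
♠·♧·♧♧????
♠♧·♧♧█????


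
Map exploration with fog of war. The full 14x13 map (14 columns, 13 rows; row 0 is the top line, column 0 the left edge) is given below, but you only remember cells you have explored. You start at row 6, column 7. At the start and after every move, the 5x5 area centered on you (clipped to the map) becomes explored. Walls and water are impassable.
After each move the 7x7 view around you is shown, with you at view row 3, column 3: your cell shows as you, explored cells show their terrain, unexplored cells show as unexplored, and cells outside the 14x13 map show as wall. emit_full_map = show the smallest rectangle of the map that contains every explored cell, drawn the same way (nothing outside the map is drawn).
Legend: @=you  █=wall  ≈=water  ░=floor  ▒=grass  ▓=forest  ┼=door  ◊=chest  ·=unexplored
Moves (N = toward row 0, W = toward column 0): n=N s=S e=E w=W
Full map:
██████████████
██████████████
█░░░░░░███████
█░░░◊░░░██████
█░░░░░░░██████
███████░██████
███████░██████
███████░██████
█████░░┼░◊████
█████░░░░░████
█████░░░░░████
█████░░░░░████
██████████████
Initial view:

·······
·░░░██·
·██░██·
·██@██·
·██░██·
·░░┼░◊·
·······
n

·······
·░░░██·
·░░░██·
·██@██·
·██░██·
·██░██·
·░░┼░◊·

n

·······
·░░███·
·░░░██·
·░░@██·
·██░██·
·██░██·
·██░██·

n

·······
·█████·
·░░███·
·░░@██·
·░░░██·
·██░██·
·██░██·

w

·······
·██████
·░░░███
·◊░@░██
·░░░░██
·███░██
··██░██

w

·······
·██████
·░░░░██
·░◊@░░█
·░░░░░█
·████░█
···██░█

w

·······
·██████
·░░░░░█
·░░@░░░
·░░░░░░
·█████░
····██░

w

·······
·██████
·░░░░░░
·░░@◊░░
·░░░░░░
·██████
·····██

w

█······
███████
██░░░░░
██░@░◊░
██░░░░░
███████
█·····█

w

██·····
███████
███░░░░
███@░░◊
███░░░░
███████
██·····

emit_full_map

██████████
█░░░░░░███
█@░░◊░░░██
█░░░░░░░██
███████░██
·····██░██
·····██░██
·····░░┼░◊

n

███████
██████·
███████
███@░░░
███░░░◊
███░░░░
███████

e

███████
██████·
███████
██░@░░░
██░░░◊░
██░░░░░
███████

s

██████·
███████
██░░░░░
██░@░◊░
██░░░░░
███████
█·····█

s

███████
██░░░░░
██░░░◊░
██░@░░░
███████
███████
█·····█

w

███████
███░░░░
███░░░◊
███@░░░
███████
███████
██·····

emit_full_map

█████·····
██████████
█░░░░░░███
█░░░◊░░░██
█@░░░░░░██
███████░██
███████░██
·····██░██
·····░░┼░◊

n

███████
███████
███░░░░
███@░░◊
███░░░░
███████
███████

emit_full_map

█████·····
██████████
█░░░░░░███
█@░░◊░░░██
█░░░░░░░██
███████░██
███████░██
·····██░██
·····░░┼░◊


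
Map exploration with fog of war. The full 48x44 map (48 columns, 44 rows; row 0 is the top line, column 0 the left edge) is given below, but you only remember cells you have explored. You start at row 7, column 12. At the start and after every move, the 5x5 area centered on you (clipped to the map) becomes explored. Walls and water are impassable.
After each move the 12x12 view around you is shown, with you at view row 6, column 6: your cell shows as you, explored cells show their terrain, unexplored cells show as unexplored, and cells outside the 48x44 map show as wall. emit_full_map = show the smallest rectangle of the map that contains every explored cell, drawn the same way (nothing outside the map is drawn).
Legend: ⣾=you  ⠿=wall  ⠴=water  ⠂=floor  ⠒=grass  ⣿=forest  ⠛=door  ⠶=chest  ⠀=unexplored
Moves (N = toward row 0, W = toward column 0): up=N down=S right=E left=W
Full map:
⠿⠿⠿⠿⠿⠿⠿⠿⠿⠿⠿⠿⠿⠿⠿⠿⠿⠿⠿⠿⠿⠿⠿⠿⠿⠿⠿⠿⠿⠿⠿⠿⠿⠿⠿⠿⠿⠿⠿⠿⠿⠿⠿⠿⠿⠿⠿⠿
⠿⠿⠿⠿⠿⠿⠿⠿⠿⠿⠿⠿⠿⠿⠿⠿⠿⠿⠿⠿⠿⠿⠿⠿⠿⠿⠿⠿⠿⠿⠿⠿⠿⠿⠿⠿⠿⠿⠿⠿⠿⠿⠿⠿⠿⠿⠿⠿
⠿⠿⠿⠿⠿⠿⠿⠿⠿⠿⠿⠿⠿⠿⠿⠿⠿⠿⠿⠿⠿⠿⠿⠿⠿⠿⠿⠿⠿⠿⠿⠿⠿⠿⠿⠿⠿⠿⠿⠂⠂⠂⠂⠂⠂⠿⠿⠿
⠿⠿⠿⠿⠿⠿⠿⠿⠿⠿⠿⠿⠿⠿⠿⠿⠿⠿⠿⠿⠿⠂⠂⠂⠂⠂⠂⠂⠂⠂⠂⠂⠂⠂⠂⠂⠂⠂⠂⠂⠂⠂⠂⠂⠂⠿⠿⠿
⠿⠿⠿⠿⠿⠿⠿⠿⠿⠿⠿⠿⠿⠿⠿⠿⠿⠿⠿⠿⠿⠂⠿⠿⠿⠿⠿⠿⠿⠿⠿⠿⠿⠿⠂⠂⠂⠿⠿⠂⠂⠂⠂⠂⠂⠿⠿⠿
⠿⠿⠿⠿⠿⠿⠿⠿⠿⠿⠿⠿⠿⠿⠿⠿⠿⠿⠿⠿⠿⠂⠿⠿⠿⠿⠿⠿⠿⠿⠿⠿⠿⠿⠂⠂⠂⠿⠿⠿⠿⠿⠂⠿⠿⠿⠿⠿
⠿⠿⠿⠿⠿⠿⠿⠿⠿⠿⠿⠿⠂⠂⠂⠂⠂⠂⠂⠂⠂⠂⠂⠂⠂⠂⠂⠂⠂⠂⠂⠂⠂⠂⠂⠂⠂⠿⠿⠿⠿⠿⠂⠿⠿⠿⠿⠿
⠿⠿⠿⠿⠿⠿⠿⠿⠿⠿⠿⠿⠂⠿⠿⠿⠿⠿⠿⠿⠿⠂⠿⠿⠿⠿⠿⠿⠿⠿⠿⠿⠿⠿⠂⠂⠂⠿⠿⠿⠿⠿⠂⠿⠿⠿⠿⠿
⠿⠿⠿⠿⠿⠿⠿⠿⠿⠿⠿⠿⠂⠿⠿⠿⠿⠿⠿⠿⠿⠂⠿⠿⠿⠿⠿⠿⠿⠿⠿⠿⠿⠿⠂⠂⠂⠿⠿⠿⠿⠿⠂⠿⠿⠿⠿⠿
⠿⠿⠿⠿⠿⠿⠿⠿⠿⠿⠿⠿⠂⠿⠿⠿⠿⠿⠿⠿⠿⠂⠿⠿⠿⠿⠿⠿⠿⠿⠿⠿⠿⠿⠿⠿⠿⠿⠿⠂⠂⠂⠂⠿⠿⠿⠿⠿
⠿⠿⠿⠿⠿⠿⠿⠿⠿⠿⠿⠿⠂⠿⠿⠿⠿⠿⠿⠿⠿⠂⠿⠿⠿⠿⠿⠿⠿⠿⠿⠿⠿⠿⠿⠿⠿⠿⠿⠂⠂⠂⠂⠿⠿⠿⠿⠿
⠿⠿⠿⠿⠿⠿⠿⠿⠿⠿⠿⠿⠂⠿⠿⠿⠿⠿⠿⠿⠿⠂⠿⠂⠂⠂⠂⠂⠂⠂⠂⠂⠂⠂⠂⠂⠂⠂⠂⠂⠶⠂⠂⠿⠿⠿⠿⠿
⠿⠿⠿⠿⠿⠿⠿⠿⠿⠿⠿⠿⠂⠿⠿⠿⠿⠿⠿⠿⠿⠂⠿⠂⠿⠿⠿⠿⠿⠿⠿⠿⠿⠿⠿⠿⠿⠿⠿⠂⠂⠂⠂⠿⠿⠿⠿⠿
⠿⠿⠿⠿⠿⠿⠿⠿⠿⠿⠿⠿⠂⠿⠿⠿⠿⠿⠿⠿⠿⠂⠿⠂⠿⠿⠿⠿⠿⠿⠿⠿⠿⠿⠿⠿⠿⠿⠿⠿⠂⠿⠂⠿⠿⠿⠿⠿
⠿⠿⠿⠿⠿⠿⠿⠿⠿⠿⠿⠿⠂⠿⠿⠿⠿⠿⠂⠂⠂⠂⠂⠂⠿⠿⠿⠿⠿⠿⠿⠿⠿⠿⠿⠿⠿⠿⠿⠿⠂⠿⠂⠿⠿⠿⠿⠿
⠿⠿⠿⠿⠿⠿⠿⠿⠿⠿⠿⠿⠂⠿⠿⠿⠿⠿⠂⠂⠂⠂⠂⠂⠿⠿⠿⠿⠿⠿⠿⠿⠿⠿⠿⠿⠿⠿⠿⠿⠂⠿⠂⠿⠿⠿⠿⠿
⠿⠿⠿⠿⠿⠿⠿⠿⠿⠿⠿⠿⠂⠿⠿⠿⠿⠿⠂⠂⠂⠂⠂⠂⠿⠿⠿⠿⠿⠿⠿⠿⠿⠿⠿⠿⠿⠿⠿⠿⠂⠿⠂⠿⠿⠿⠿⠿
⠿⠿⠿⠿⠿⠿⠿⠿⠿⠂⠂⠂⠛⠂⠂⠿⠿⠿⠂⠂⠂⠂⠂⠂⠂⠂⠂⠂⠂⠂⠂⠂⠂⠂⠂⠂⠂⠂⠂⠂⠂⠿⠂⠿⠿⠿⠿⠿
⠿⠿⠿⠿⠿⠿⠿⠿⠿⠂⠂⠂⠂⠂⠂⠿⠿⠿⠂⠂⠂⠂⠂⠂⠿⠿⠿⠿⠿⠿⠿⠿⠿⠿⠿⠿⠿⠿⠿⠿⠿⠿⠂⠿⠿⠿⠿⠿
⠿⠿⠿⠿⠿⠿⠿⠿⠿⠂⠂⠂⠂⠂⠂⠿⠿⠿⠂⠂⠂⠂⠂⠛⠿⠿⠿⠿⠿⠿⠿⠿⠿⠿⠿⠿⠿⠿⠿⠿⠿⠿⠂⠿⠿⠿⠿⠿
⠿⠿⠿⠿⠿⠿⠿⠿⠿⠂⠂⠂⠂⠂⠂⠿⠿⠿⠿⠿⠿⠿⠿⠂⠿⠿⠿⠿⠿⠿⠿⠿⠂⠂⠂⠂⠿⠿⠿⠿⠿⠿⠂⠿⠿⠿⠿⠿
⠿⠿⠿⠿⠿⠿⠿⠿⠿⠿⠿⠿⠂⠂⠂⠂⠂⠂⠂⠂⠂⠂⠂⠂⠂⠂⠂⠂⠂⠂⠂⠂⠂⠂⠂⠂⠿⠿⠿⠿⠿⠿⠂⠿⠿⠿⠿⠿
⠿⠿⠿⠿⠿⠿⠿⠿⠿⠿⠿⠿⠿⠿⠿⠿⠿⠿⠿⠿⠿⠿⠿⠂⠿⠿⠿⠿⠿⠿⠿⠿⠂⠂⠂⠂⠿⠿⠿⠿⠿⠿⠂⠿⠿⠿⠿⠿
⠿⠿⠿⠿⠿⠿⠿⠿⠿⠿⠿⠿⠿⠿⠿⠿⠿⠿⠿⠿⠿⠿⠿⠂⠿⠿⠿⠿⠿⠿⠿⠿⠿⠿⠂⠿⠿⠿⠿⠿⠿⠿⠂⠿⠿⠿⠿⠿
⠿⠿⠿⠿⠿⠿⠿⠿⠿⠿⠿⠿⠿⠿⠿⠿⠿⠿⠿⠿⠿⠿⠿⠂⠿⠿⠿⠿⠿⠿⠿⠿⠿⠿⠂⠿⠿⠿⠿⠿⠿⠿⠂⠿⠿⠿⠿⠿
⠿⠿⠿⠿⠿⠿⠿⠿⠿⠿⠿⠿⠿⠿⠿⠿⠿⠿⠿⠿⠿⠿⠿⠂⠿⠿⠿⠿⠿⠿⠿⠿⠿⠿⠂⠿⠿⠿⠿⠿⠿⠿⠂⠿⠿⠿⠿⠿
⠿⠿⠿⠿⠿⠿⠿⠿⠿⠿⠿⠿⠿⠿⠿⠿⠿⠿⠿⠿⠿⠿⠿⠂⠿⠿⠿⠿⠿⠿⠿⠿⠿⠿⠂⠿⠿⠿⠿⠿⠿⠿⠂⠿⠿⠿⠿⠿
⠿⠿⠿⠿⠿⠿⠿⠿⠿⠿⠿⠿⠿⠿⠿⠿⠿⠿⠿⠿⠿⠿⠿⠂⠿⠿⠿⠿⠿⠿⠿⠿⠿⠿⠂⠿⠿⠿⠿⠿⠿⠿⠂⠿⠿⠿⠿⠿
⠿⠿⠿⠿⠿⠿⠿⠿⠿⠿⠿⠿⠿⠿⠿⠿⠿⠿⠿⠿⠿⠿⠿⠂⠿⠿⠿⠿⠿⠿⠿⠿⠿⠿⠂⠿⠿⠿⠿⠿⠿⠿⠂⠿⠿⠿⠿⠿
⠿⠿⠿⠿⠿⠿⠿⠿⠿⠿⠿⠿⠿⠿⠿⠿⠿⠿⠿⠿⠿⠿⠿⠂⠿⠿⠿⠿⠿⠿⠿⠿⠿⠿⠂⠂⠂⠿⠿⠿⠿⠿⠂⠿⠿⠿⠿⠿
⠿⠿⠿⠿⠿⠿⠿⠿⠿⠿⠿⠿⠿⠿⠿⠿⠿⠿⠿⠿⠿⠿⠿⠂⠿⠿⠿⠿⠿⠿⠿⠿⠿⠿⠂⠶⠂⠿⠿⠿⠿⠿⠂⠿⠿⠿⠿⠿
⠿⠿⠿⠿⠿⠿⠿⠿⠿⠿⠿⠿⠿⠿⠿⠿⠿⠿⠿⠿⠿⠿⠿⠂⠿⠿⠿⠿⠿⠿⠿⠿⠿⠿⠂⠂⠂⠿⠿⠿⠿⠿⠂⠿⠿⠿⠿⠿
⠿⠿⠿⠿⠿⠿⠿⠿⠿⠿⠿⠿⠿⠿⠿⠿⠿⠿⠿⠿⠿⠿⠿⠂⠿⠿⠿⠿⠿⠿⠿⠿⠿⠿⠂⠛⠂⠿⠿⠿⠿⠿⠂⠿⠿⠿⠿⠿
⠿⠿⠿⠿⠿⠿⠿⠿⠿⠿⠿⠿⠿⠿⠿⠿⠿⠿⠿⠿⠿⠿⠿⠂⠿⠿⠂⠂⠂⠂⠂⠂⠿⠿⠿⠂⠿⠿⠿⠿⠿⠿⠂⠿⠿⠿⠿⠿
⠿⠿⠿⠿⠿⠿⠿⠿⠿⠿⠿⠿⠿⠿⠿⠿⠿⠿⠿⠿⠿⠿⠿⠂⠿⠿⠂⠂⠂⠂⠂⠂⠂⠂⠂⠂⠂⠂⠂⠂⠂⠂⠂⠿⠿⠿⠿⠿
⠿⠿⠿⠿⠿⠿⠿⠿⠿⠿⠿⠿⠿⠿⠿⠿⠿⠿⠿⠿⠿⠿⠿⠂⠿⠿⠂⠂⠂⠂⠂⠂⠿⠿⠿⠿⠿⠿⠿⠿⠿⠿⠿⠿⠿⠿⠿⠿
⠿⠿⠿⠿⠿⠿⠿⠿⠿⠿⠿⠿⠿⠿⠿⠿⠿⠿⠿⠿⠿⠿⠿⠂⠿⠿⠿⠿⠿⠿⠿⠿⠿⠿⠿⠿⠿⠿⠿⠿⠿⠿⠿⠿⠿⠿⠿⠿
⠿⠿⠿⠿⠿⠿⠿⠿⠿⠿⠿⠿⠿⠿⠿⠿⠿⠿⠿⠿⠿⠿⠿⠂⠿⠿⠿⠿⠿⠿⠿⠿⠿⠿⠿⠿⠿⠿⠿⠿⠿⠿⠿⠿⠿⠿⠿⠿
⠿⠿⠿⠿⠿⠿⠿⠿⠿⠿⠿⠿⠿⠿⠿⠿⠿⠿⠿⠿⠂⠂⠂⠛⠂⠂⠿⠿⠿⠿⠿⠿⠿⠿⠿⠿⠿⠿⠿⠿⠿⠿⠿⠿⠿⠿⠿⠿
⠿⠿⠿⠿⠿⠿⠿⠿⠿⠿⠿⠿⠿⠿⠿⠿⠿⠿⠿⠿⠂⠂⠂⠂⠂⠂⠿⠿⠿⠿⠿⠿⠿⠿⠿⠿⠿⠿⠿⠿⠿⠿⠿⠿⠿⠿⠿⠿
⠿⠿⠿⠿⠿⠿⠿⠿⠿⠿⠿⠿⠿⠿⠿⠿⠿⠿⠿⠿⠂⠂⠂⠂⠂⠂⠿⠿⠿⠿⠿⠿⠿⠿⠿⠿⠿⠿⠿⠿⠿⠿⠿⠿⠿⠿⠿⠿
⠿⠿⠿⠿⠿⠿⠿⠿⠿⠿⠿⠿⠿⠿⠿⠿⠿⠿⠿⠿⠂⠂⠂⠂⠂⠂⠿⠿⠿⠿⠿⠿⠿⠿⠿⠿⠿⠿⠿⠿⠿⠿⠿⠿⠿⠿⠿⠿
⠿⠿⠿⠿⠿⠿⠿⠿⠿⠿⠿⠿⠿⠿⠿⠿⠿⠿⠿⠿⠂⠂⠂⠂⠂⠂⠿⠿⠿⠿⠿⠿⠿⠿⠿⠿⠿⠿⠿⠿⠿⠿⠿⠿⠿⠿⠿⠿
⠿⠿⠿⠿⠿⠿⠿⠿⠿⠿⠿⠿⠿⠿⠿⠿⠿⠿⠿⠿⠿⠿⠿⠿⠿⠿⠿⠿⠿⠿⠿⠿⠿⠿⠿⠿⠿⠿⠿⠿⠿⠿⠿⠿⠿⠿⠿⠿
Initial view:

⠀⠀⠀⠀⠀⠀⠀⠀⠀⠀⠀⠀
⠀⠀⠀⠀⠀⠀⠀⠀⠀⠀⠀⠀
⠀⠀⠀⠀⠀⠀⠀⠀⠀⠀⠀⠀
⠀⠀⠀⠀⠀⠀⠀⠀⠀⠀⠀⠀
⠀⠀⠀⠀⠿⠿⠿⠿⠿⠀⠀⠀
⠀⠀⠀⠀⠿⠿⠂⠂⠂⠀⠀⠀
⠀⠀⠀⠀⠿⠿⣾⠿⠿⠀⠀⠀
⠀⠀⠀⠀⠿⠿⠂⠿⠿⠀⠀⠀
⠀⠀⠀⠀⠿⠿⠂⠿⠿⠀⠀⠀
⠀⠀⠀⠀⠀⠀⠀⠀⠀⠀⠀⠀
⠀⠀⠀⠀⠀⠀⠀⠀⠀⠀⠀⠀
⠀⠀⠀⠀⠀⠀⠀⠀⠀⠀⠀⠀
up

⠀⠀⠀⠀⠀⠀⠀⠀⠀⠀⠀⠀
⠀⠀⠀⠀⠀⠀⠀⠀⠀⠀⠀⠀
⠀⠀⠀⠀⠀⠀⠀⠀⠀⠀⠀⠀
⠀⠀⠀⠀⠀⠀⠀⠀⠀⠀⠀⠀
⠀⠀⠀⠀⠿⠿⠿⠿⠿⠀⠀⠀
⠀⠀⠀⠀⠿⠿⠿⠿⠿⠀⠀⠀
⠀⠀⠀⠀⠿⠿⣾⠂⠂⠀⠀⠀
⠀⠀⠀⠀⠿⠿⠂⠿⠿⠀⠀⠀
⠀⠀⠀⠀⠿⠿⠂⠿⠿⠀⠀⠀
⠀⠀⠀⠀⠿⠿⠂⠿⠿⠀⠀⠀
⠀⠀⠀⠀⠀⠀⠀⠀⠀⠀⠀⠀
⠀⠀⠀⠀⠀⠀⠀⠀⠀⠀⠀⠀

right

⠀⠀⠀⠀⠀⠀⠀⠀⠀⠀⠀⠀
⠀⠀⠀⠀⠀⠀⠀⠀⠀⠀⠀⠀
⠀⠀⠀⠀⠀⠀⠀⠀⠀⠀⠀⠀
⠀⠀⠀⠀⠀⠀⠀⠀⠀⠀⠀⠀
⠀⠀⠀⠿⠿⠿⠿⠿⠿⠀⠀⠀
⠀⠀⠀⠿⠿⠿⠿⠿⠿⠀⠀⠀
⠀⠀⠀⠿⠿⠂⣾⠂⠂⠀⠀⠀
⠀⠀⠀⠿⠿⠂⠿⠿⠿⠀⠀⠀
⠀⠀⠀⠿⠿⠂⠿⠿⠿⠀⠀⠀
⠀⠀⠀⠿⠿⠂⠿⠿⠀⠀⠀⠀
⠀⠀⠀⠀⠀⠀⠀⠀⠀⠀⠀⠀
⠀⠀⠀⠀⠀⠀⠀⠀⠀⠀⠀⠀

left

⠀⠀⠀⠀⠀⠀⠀⠀⠀⠀⠀⠀
⠀⠀⠀⠀⠀⠀⠀⠀⠀⠀⠀⠀
⠀⠀⠀⠀⠀⠀⠀⠀⠀⠀⠀⠀
⠀⠀⠀⠀⠀⠀⠀⠀⠀⠀⠀⠀
⠀⠀⠀⠀⠿⠿⠿⠿⠿⠿⠀⠀
⠀⠀⠀⠀⠿⠿⠿⠿⠿⠿⠀⠀
⠀⠀⠀⠀⠿⠿⣾⠂⠂⠂⠀⠀
⠀⠀⠀⠀⠿⠿⠂⠿⠿⠿⠀⠀
⠀⠀⠀⠀⠿⠿⠂⠿⠿⠿⠀⠀
⠀⠀⠀⠀⠿⠿⠂⠿⠿⠀⠀⠀
⠀⠀⠀⠀⠀⠀⠀⠀⠀⠀⠀⠀
⠀⠀⠀⠀⠀⠀⠀⠀⠀⠀⠀⠀

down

⠀⠀⠀⠀⠀⠀⠀⠀⠀⠀⠀⠀
⠀⠀⠀⠀⠀⠀⠀⠀⠀⠀⠀⠀
⠀⠀⠀⠀⠀⠀⠀⠀⠀⠀⠀⠀
⠀⠀⠀⠀⠿⠿⠿⠿⠿⠿⠀⠀
⠀⠀⠀⠀⠿⠿⠿⠿⠿⠿⠀⠀
⠀⠀⠀⠀⠿⠿⠂⠂⠂⠂⠀⠀
⠀⠀⠀⠀⠿⠿⣾⠿⠿⠿⠀⠀
⠀⠀⠀⠀⠿⠿⠂⠿⠿⠿⠀⠀
⠀⠀⠀⠀⠿⠿⠂⠿⠿⠀⠀⠀
⠀⠀⠀⠀⠀⠀⠀⠀⠀⠀⠀⠀
⠀⠀⠀⠀⠀⠀⠀⠀⠀⠀⠀⠀
⠀⠀⠀⠀⠀⠀⠀⠀⠀⠀⠀⠀

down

⠀⠀⠀⠀⠀⠀⠀⠀⠀⠀⠀⠀
⠀⠀⠀⠀⠀⠀⠀⠀⠀⠀⠀⠀
⠀⠀⠀⠀⠿⠿⠿⠿⠿⠿⠀⠀
⠀⠀⠀⠀⠿⠿⠿⠿⠿⠿⠀⠀
⠀⠀⠀⠀⠿⠿⠂⠂⠂⠂⠀⠀
⠀⠀⠀⠀⠿⠿⠂⠿⠿⠿⠀⠀
⠀⠀⠀⠀⠿⠿⣾⠿⠿⠿⠀⠀
⠀⠀⠀⠀⠿⠿⠂⠿⠿⠀⠀⠀
⠀⠀⠀⠀⠿⠿⠂⠿⠿⠀⠀⠀
⠀⠀⠀⠀⠀⠀⠀⠀⠀⠀⠀⠀
⠀⠀⠀⠀⠀⠀⠀⠀⠀⠀⠀⠀
⠀⠀⠀⠀⠀⠀⠀⠀⠀⠀⠀⠀

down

⠀⠀⠀⠀⠀⠀⠀⠀⠀⠀⠀⠀
⠀⠀⠀⠀⠿⠿⠿⠿⠿⠿⠀⠀
⠀⠀⠀⠀⠿⠿⠿⠿⠿⠿⠀⠀
⠀⠀⠀⠀⠿⠿⠂⠂⠂⠂⠀⠀
⠀⠀⠀⠀⠿⠿⠂⠿⠿⠿⠀⠀
⠀⠀⠀⠀⠿⠿⠂⠿⠿⠿⠀⠀
⠀⠀⠀⠀⠿⠿⣾⠿⠿⠀⠀⠀
⠀⠀⠀⠀⠿⠿⠂⠿⠿⠀⠀⠀
⠀⠀⠀⠀⠿⠿⠂⠿⠿⠀⠀⠀
⠀⠀⠀⠀⠀⠀⠀⠀⠀⠀⠀⠀
⠀⠀⠀⠀⠀⠀⠀⠀⠀⠀⠀⠀
⠀⠀⠀⠀⠀⠀⠀⠀⠀⠀⠀⠀

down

⠀⠀⠀⠀⠿⠿⠿⠿⠿⠿⠀⠀
⠀⠀⠀⠀⠿⠿⠿⠿⠿⠿⠀⠀
⠀⠀⠀⠀⠿⠿⠂⠂⠂⠂⠀⠀
⠀⠀⠀⠀⠿⠿⠂⠿⠿⠿⠀⠀
⠀⠀⠀⠀⠿⠿⠂⠿⠿⠿⠀⠀
⠀⠀⠀⠀⠿⠿⠂⠿⠿⠀⠀⠀
⠀⠀⠀⠀⠿⠿⣾⠿⠿⠀⠀⠀
⠀⠀⠀⠀⠿⠿⠂⠿⠿⠀⠀⠀
⠀⠀⠀⠀⠿⠿⠂⠿⠿⠀⠀⠀
⠀⠀⠀⠀⠀⠀⠀⠀⠀⠀⠀⠀
⠀⠀⠀⠀⠀⠀⠀⠀⠀⠀⠀⠀
⠀⠀⠀⠀⠀⠀⠀⠀⠀⠀⠀⠀

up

⠀⠀⠀⠀⠀⠀⠀⠀⠀⠀⠀⠀
⠀⠀⠀⠀⠿⠿⠿⠿⠿⠿⠀⠀
⠀⠀⠀⠀⠿⠿⠿⠿⠿⠿⠀⠀
⠀⠀⠀⠀⠿⠿⠂⠂⠂⠂⠀⠀
⠀⠀⠀⠀⠿⠿⠂⠿⠿⠿⠀⠀
⠀⠀⠀⠀⠿⠿⠂⠿⠿⠿⠀⠀
⠀⠀⠀⠀⠿⠿⣾⠿⠿⠀⠀⠀
⠀⠀⠀⠀⠿⠿⠂⠿⠿⠀⠀⠀
⠀⠀⠀⠀⠿⠿⠂⠿⠿⠀⠀⠀
⠀⠀⠀⠀⠿⠿⠂⠿⠿⠀⠀⠀
⠀⠀⠀⠀⠀⠀⠀⠀⠀⠀⠀⠀
⠀⠀⠀⠀⠀⠀⠀⠀⠀⠀⠀⠀

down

⠀⠀⠀⠀⠿⠿⠿⠿⠿⠿⠀⠀
⠀⠀⠀⠀⠿⠿⠿⠿⠿⠿⠀⠀
⠀⠀⠀⠀⠿⠿⠂⠂⠂⠂⠀⠀
⠀⠀⠀⠀⠿⠿⠂⠿⠿⠿⠀⠀
⠀⠀⠀⠀⠿⠿⠂⠿⠿⠿⠀⠀
⠀⠀⠀⠀⠿⠿⠂⠿⠿⠀⠀⠀
⠀⠀⠀⠀⠿⠿⣾⠿⠿⠀⠀⠀
⠀⠀⠀⠀⠿⠿⠂⠿⠿⠀⠀⠀
⠀⠀⠀⠀⠿⠿⠂⠿⠿⠀⠀⠀
⠀⠀⠀⠀⠀⠀⠀⠀⠀⠀⠀⠀
⠀⠀⠀⠀⠀⠀⠀⠀⠀⠀⠀⠀
⠀⠀⠀⠀⠀⠀⠀⠀⠀⠀⠀⠀

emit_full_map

⠿⠿⠿⠿⠿⠿
⠿⠿⠿⠿⠿⠿
⠿⠿⠂⠂⠂⠂
⠿⠿⠂⠿⠿⠿
⠿⠿⠂⠿⠿⠿
⠿⠿⠂⠿⠿⠀
⠿⠿⣾⠿⠿⠀
⠿⠿⠂⠿⠿⠀
⠿⠿⠂⠿⠿⠀

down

⠀⠀⠀⠀⠿⠿⠿⠿⠿⠿⠀⠀
⠀⠀⠀⠀⠿⠿⠂⠂⠂⠂⠀⠀
⠀⠀⠀⠀⠿⠿⠂⠿⠿⠿⠀⠀
⠀⠀⠀⠀⠿⠿⠂⠿⠿⠿⠀⠀
⠀⠀⠀⠀⠿⠿⠂⠿⠿⠀⠀⠀
⠀⠀⠀⠀⠿⠿⠂⠿⠿⠀⠀⠀
⠀⠀⠀⠀⠿⠿⣾⠿⠿⠀⠀⠀
⠀⠀⠀⠀⠿⠿⠂⠿⠿⠀⠀⠀
⠀⠀⠀⠀⠿⠿⠂⠿⠿⠀⠀⠀
⠀⠀⠀⠀⠀⠀⠀⠀⠀⠀⠀⠀
⠀⠀⠀⠀⠀⠀⠀⠀⠀⠀⠀⠀
⠀⠀⠀⠀⠀⠀⠀⠀⠀⠀⠀⠀

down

⠀⠀⠀⠀⠿⠿⠂⠂⠂⠂⠀⠀
⠀⠀⠀⠀⠿⠿⠂⠿⠿⠿⠀⠀
⠀⠀⠀⠀⠿⠿⠂⠿⠿⠿⠀⠀
⠀⠀⠀⠀⠿⠿⠂⠿⠿⠀⠀⠀
⠀⠀⠀⠀⠿⠿⠂⠿⠿⠀⠀⠀
⠀⠀⠀⠀⠿⠿⠂⠿⠿⠀⠀⠀
⠀⠀⠀⠀⠿⠿⣾⠿⠿⠀⠀⠀
⠀⠀⠀⠀⠿⠿⠂⠿⠿⠀⠀⠀
⠀⠀⠀⠀⠿⠿⠂⠿⠿⠀⠀⠀
⠀⠀⠀⠀⠀⠀⠀⠀⠀⠀⠀⠀
⠀⠀⠀⠀⠀⠀⠀⠀⠀⠀⠀⠀
⠀⠀⠀⠀⠀⠀⠀⠀⠀⠀⠀⠀

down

⠀⠀⠀⠀⠿⠿⠂⠿⠿⠿⠀⠀
⠀⠀⠀⠀⠿⠿⠂⠿⠿⠿⠀⠀
⠀⠀⠀⠀⠿⠿⠂⠿⠿⠀⠀⠀
⠀⠀⠀⠀⠿⠿⠂⠿⠿⠀⠀⠀
⠀⠀⠀⠀⠿⠿⠂⠿⠿⠀⠀⠀
⠀⠀⠀⠀⠿⠿⠂⠿⠿⠀⠀⠀
⠀⠀⠀⠀⠿⠿⣾⠿⠿⠀⠀⠀
⠀⠀⠀⠀⠿⠿⠂⠿⠿⠀⠀⠀
⠀⠀⠀⠀⠿⠿⠂⠿⠿⠀⠀⠀
⠀⠀⠀⠀⠀⠀⠀⠀⠀⠀⠀⠀
⠀⠀⠀⠀⠀⠀⠀⠀⠀⠀⠀⠀
⠀⠀⠀⠀⠀⠀⠀⠀⠀⠀⠀⠀

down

⠀⠀⠀⠀⠿⠿⠂⠿⠿⠿⠀⠀
⠀⠀⠀⠀⠿⠿⠂⠿⠿⠀⠀⠀
⠀⠀⠀⠀⠿⠿⠂⠿⠿⠀⠀⠀
⠀⠀⠀⠀⠿⠿⠂⠿⠿⠀⠀⠀
⠀⠀⠀⠀⠿⠿⠂⠿⠿⠀⠀⠀
⠀⠀⠀⠀⠿⠿⠂⠿⠿⠀⠀⠀
⠀⠀⠀⠀⠿⠿⣾⠿⠿⠀⠀⠀
⠀⠀⠀⠀⠿⠿⠂⠿⠿⠀⠀⠀
⠀⠀⠀⠀⠿⠿⠂⠿⠿⠀⠀⠀
⠀⠀⠀⠀⠀⠀⠀⠀⠀⠀⠀⠀
⠀⠀⠀⠀⠀⠀⠀⠀⠀⠀⠀⠀
⠀⠀⠀⠀⠀⠀⠀⠀⠀⠀⠀⠀

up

⠀⠀⠀⠀⠿⠿⠂⠿⠿⠿⠀⠀
⠀⠀⠀⠀⠿⠿⠂⠿⠿⠿⠀⠀
⠀⠀⠀⠀⠿⠿⠂⠿⠿⠀⠀⠀
⠀⠀⠀⠀⠿⠿⠂⠿⠿⠀⠀⠀
⠀⠀⠀⠀⠿⠿⠂⠿⠿⠀⠀⠀
⠀⠀⠀⠀⠿⠿⠂⠿⠿⠀⠀⠀
⠀⠀⠀⠀⠿⠿⣾⠿⠿⠀⠀⠀
⠀⠀⠀⠀⠿⠿⠂⠿⠿⠀⠀⠀
⠀⠀⠀⠀⠿⠿⠂⠿⠿⠀⠀⠀
⠀⠀⠀⠀⠿⠿⠂⠿⠿⠀⠀⠀
⠀⠀⠀⠀⠀⠀⠀⠀⠀⠀⠀⠀
⠀⠀⠀⠀⠀⠀⠀⠀⠀⠀⠀⠀

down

⠀⠀⠀⠀⠿⠿⠂⠿⠿⠿⠀⠀
⠀⠀⠀⠀⠿⠿⠂⠿⠿⠀⠀⠀
⠀⠀⠀⠀⠿⠿⠂⠿⠿⠀⠀⠀
⠀⠀⠀⠀⠿⠿⠂⠿⠿⠀⠀⠀
⠀⠀⠀⠀⠿⠿⠂⠿⠿⠀⠀⠀
⠀⠀⠀⠀⠿⠿⠂⠿⠿⠀⠀⠀
⠀⠀⠀⠀⠿⠿⣾⠿⠿⠀⠀⠀
⠀⠀⠀⠀⠿⠿⠂⠿⠿⠀⠀⠀
⠀⠀⠀⠀⠿⠿⠂⠿⠿⠀⠀⠀
⠀⠀⠀⠀⠀⠀⠀⠀⠀⠀⠀⠀
⠀⠀⠀⠀⠀⠀⠀⠀⠀⠀⠀⠀
⠀⠀⠀⠀⠀⠀⠀⠀⠀⠀⠀⠀

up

⠀⠀⠀⠀⠿⠿⠂⠿⠿⠿⠀⠀
⠀⠀⠀⠀⠿⠿⠂⠿⠿⠿⠀⠀
⠀⠀⠀⠀⠿⠿⠂⠿⠿⠀⠀⠀
⠀⠀⠀⠀⠿⠿⠂⠿⠿⠀⠀⠀
⠀⠀⠀⠀⠿⠿⠂⠿⠿⠀⠀⠀
⠀⠀⠀⠀⠿⠿⠂⠿⠿⠀⠀⠀
⠀⠀⠀⠀⠿⠿⣾⠿⠿⠀⠀⠀
⠀⠀⠀⠀⠿⠿⠂⠿⠿⠀⠀⠀
⠀⠀⠀⠀⠿⠿⠂⠿⠿⠀⠀⠀
⠀⠀⠀⠀⠿⠿⠂⠿⠿⠀⠀⠀
⠀⠀⠀⠀⠀⠀⠀⠀⠀⠀⠀⠀
⠀⠀⠀⠀⠀⠀⠀⠀⠀⠀⠀⠀


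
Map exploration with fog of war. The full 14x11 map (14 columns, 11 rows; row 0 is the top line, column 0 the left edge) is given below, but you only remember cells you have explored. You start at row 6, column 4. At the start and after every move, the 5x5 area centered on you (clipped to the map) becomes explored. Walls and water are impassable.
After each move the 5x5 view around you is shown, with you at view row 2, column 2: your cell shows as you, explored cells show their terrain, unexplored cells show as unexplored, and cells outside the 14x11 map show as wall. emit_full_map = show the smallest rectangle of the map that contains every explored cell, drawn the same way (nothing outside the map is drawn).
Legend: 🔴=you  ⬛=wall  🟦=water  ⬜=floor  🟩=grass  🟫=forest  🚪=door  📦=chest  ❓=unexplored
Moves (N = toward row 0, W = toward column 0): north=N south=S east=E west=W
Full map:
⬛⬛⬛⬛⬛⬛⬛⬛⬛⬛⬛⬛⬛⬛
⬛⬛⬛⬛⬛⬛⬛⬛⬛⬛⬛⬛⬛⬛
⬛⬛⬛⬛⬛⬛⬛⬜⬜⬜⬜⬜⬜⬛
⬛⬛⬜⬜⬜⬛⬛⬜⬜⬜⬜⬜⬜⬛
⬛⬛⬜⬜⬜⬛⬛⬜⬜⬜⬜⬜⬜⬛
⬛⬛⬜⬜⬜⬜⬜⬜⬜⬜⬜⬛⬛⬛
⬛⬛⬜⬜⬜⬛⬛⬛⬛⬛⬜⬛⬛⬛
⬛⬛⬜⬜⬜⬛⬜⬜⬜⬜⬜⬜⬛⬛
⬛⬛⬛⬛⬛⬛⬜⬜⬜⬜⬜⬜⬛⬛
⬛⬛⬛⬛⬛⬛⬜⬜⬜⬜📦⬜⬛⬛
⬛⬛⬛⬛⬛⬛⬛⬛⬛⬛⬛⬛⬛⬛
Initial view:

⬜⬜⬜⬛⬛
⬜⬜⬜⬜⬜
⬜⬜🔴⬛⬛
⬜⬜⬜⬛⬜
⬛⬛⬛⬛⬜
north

⬜⬜⬜⬛⬛
⬜⬜⬜⬛⬛
⬜⬜🔴⬜⬜
⬜⬜⬜⬛⬛
⬜⬜⬜⬛⬜

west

⬛⬜⬜⬜⬛
⬛⬜⬜⬜⬛
⬛⬜🔴⬜⬜
⬛⬜⬜⬜⬛
⬛⬜⬜⬜⬛

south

⬛⬜⬜⬜⬛
⬛⬜⬜⬜⬜
⬛⬜🔴⬜⬛
⬛⬜⬜⬜⬛
⬛⬛⬛⬛⬛

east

⬜⬜⬜⬛⬛
⬜⬜⬜⬜⬜
⬜⬜🔴⬛⬛
⬜⬜⬜⬛⬜
⬛⬛⬛⬛⬜

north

⬜⬜⬜⬛⬛
⬜⬜⬜⬛⬛
⬜⬜🔴⬜⬜
⬜⬜⬜⬛⬛
⬜⬜⬜⬛⬜

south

⬜⬜⬜⬛⬛
⬜⬜⬜⬜⬜
⬜⬜🔴⬛⬛
⬜⬜⬜⬛⬜
⬛⬛⬛⬛⬜

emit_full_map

⬛⬜⬜⬜⬛⬛
⬛⬜⬜⬜⬛⬛
⬛⬜⬜⬜⬜⬜
⬛⬜⬜🔴⬛⬛
⬛⬜⬜⬜⬛⬜
⬛⬛⬛⬛⬛⬜

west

⬛⬜⬜⬜⬛
⬛⬜⬜⬜⬜
⬛⬜🔴⬜⬛
⬛⬜⬜⬜⬛
⬛⬛⬛⬛⬛

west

⬛⬛⬜⬜⬜
⬛⬛⬜⬜⬜
⬛⬛🔴⬜⬜
⬛⬛⬜⬜⬜
⬛⬛⬛⬛⬛


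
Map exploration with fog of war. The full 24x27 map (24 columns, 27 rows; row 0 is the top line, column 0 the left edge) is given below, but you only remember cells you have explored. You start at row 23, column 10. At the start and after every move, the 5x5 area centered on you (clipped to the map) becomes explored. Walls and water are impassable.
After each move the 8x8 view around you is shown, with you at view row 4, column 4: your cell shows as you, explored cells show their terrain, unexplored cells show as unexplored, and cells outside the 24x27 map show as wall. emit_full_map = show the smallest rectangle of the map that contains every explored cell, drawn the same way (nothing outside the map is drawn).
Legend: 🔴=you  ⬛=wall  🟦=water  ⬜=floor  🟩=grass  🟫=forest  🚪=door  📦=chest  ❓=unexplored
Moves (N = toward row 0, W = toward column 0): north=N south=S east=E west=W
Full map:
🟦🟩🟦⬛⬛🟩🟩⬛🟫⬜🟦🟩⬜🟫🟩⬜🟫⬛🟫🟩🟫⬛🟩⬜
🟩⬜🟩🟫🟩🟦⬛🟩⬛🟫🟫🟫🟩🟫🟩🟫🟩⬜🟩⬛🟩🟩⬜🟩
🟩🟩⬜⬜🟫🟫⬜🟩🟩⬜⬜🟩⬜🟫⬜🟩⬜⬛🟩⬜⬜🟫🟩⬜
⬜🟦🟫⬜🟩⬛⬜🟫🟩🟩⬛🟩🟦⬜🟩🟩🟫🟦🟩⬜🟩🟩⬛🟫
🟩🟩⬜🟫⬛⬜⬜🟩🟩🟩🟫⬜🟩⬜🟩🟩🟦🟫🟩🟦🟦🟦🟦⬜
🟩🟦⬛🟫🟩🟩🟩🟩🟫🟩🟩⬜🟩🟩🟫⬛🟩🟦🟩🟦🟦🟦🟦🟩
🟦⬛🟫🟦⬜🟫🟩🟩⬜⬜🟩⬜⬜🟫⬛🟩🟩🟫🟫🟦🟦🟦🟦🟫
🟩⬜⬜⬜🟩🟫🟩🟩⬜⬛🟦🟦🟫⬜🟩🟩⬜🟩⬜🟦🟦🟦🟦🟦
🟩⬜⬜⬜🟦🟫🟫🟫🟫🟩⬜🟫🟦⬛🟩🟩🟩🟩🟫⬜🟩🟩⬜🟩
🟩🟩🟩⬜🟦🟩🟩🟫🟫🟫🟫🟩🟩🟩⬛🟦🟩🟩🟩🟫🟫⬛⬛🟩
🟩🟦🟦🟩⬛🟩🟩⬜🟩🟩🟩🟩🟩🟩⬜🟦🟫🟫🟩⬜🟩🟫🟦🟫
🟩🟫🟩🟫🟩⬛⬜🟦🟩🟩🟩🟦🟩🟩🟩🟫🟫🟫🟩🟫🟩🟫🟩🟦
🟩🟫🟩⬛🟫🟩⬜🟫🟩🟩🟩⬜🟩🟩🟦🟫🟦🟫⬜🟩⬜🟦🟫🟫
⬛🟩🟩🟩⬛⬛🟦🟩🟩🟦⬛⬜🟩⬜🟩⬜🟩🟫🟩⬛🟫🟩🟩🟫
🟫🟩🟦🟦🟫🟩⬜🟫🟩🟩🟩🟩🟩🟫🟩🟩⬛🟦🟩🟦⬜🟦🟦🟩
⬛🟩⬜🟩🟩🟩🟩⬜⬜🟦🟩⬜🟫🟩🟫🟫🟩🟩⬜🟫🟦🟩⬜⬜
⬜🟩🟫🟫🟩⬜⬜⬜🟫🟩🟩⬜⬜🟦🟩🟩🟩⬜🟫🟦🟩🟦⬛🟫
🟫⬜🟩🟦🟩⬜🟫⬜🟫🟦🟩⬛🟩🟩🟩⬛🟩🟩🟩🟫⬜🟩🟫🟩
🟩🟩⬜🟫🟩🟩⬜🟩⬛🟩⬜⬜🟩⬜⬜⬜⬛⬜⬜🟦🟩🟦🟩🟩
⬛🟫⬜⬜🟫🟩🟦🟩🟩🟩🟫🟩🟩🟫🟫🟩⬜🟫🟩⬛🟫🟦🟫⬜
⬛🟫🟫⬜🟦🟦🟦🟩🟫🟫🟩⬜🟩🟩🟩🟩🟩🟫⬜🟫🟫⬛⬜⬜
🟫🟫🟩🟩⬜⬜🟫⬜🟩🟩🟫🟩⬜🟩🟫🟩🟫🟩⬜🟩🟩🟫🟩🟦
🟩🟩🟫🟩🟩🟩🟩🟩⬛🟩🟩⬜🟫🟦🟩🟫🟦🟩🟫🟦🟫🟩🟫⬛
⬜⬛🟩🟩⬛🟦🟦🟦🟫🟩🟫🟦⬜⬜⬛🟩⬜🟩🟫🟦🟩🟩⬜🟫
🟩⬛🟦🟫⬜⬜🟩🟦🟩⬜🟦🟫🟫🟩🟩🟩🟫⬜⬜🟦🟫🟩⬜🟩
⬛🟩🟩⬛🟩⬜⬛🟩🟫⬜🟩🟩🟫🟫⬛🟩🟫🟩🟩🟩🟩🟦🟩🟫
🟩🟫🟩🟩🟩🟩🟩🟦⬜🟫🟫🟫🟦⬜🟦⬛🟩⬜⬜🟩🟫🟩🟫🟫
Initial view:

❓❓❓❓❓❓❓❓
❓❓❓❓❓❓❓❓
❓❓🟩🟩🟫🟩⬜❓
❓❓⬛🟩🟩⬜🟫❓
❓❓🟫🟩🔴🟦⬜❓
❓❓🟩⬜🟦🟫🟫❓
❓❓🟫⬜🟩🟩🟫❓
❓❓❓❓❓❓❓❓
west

❓❓❓❓❓❓❓❓
❓❓❓❓❓❓❓❓
❓❓⬜🟩🟩🟫🟩⬜
❓❓🟩⬛🟩🟩⬜🟫
❓❓🟦🟫🔴🟫🟦⬜
❓❓🟦🟩⬜🟦🟫🟫
❓❓🟩🟫⬜🟩🟩🟫
❓❓❓❓❓❓❓❓

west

❓❓❓❓❓❓❓❓
❓❓❓❓❓❓❓❓
❓❓🟫⬜🟩🟩🟫🟩
❓❓🟩🟩⬛🟩🟩⬜
❓❓🟦🟦🔴🟩🟫🟦
❓❓🟩🟦🟩⬜🟦🟫
❓❓⬛🟩🟫⬜🟩🟩
❓❓❓❓❓❓❓❓

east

❓❓❓❓❓❓❓❓
❓❓❓❓❓❓❓❓
❓🟫⬜🟩🟩🟫🟩⬜
❓🟩🟩⬛🟩🟩⬜🟫
❓🟦🟦🟫🔴🟫🟦⬜
❓🟩🟦🟩⬜🟦🟫🟫
❓⬛🟩🟫⬜🟩🟩🟫
❓❓❓❓❓❓❓❓

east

❓❓❓❓❓❓❓❓
❓❓❓❓❓❓❓❓
🟫⬜🟩🟩🟫🟩⬜❓
🟩🟩⬛🟩🟩⬜🟫❓
🟦🟦🟫🟩🔴🟦⬜❓
🟩🟦🟩⬜🟦🟫🟫❓
⬛🟩🟫⬜🟩🟩🟫❓
❓❓❓❓❓❓❓❓

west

❓❓❓❓❓❓❓❓
❓❓❓❓❓❓❓❓
❓🟫⬜🟩🟩🟫🟩⬜
❓🟩🟩⬛🟩🟩⬜🟫
❓🟦🟦🟫🔴🟫🟦⬜
❓🟩🟦🟩⬜🟦🟫🟫
❓⬛🟩🟫⬜🟩🟩🟫
❓❓❓❓❓❓❓❓

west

❓❓❓❓❓❓❓❓
❓❓❓❓❓❓❓❓
❓❓🟫⬜🟩🟩🟫🟩
❓❓🟩🟩⬛🟩🟩⬜
❓❓🟦🟦🔴🟩🟫🟦
❓❓🟩🟦🟩⬜🟦🟫
❓❓⬛🟩🟫⬜🟩🟩
❓❓❓❓❓❓❓❓

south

❓❓❓❓❓❓❓❓
❓❓🟫⬜🟩🟩🟫🟩
❓❓🟩🟩⬛🟩🟩⬜
❓❓🟦🟦🟫🟩🟫🟦
❓❓🟩🟦🔴⬜🟦🟫
❓❓⬛🟩🟫⬜🟩🟩
❓❓🟩🟦⬜🟫🟫❓
⬛⬛⬛⬛⬛⬛⬛⬛

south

❓❓🟫⬜🟩🟩🟫🟩
❓❓🟩🟩⬛🟩🟩⬜
❓❓🟦🟦🟫🟩🟫🟦
❓❓🟩🟦🟩⬜🟦🟫
❓❓⬛🟩🔴⬜🟩🟩
❓❓🟩🟦⬜🟫🟫❓
⬛⬛⬛⬛⬛⬛⬛⬛
⬛⬛⬛⬛⬛⬛⬛⬛

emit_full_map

🟫⬜🟩🟩🟫🟩⬜
🟩🟩⬛🟩🟩⬜🟫
🟦🟦🟫🟩🟫🟦⬜
🟩🟦🟩⬜🟦🟫🟫
⬛🟩🔴⬜🟩🟩🟫
🟩🟦⬜🟫🟫❓❓

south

❓❓🟩🟩⬛🟩🟩⬜
❓❓🟦🟦🟫🟩🟫🟦
❓❓🟩🟦🟩⬜🟦🟫
❓❓⬛🟩🟫⬜🟩🟩
❓❓🟩🟦🔴🟫🟫❓
⬛⬛⬛⬛⬛⬛⬛⬛
⬛⬛⬛⬛⬛⬛⬛⬛
⬛⬛⬛⬛⬛⬛⬛⬛

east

❓🟩🟩⬛🟩🟩⬜🟫
❓🟦🟦🟫🟩🟫🟦⬜
❓🟩🟦🟩⬜🟦🟫🟫
❓⬛🟩🟫⬜🟩🟩🟫
❓🟩🟦⬜🔴🟫🟫❓
⬛⬛⬛⬛⬛⬛⬛⬛
⬛⬛⬛⬛⬛⬛⬛⬛
⬛⬛⬛⬛⬛⬛⬛⬛

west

❓❓🟩🟩⬛🟩🟩⬜
❓❓🟦🟦🟫🟩🟫🟦
❓❓🟩🟦🟩⬜🟦🟫
❓❓⬛🟩🟫⬜🟩🟩
❓❓🟩🟦🔴🟫🟫🟫
⬛⬛⬛⬛⬛⬛⬛⬛
⬛⬛⬛⬛⬛⬛⬛⬛
⬛⬛⬛⬛⬛⬛⬛⬛

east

❓🟩🟩⬛🟩🟩⬜🟫
❓🟦🟦🟫🟩🟫🟦⬜
❓🟩🟦🟩⬜🟦🟫🟫
❓⬛🟩🟫⬜🟩🟩🟫
❓🟩🟦⬜🔴🟫🟫❓
⬛⬛⬛⬛⬛⬛⬛⬛
⬛⬛⬛⬛⬛⬛⬛⬛
⬛⬛⬛⬛⬛⬛⬛⬛

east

🟩🟩⬛🟩🟩⬜🟫❓
🟦🟦🟫🟩🟫🟦⬜❓
🟩🟦🟩⬜🟦🟫🟫❓
⬛🟩🟫⬜🟩🟩🟫❓
🟩🟦⬜🟫🔴🟫🟦❓
⬛⬛⬛⬛⬛⬛⬛⬛
⬛⬛⬛⬛⬛⬛⬛⬛
⬛⬛⬛⬛⬛⬛⬛⬛

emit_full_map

🟫⬜🟩🟩🟫🟩⬜
🟩🟩⬛🟩🟩⬜🟫
🟦🟦🟫🟩🟫🟦⬜
🟩🟦🟩⬜🟦🟫🟫
⬛🟩🟫⬜🟩🟩🟫
🟩🟦⬜🟫🔴🟫🟦

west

❓🟩🟩⬛🟩🟩⬜🟫
❓🟦🟦🟫🟩🟫🟦⬜
❓🟩🟦🟩⬜🟦🟫🟫
❓⬛🟩🟫⬜🟩🟩🟫
❓🟩🟦⬜🔴🟫🟫🟦
⬛⬛⬛⬛⬛⬛⬛⬛
⬛⬛⬛⬛⬛⬛⬛⬛
⬛⬛⬛⬛⬛⬛⬛⬛

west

❓❓🟩🟩⬛🟩🟩⬜
❓❓🟦🟦🟫🟩🟫🟦
❓❓🟩🟦🟩⬜🟦🟫
❓❓⬛🟩🟫⬜🟩🟩
❓❓🟩🟦🔴🟫🟫🟫
⬛⬛⬛⬛⬛⬛⬛⬛
⬛⬛⬛⬛⬛⬛⬛⬛
⬛⬛⬛⬛⬛⬛⬛⬛

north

❓❓🟫⬜🟩🟩🟫🟩
❓❓🟩🟩⬛🟩🟩⬜
❓❓🟦🟦🟫🟩🟫🟦
❓❓🟩🟦🟩⬜🟦🟫
❓❓⬛🟩🔴⬜🟩🟩
❓❓🟩🟦⬜🟫🟫🟫
⬛⬛⬛⬛⬛⬛⬛⬛
⬛⬛⬛⬛⬛⬛⬛⬛

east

❓🟫⬜🟩🟩🟫🟩⬜
❓🟩🟩⬛🟩🟩⬜🟫
❓🟦🟦🟫🟩🟫🟦⬜
❓🟩🟦🟩⬜🟦🟫🟫
❓⬛🟩🟫🔴🟩🟩🟫
❓🟩🟦⬜🟫🟫🟫🟦
⬛⬛⬛⬛⬛⬛⬛⬛
⬛⬛⬛⬛⬛⬛⬛⬛

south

❓🟩🟩⬛🟩🟩⬜🟫
❓🟦🟦🟫🟩🟫🟦⬜
❓🟩🟦🟩⬜🟦🟫🟫
❓⬛🟩🟫⬜🟩🟩🟫
❓🟩🟦⬜🔴🟫🟫🟦
⬛⬛⬛⬛⬛⬛⬛⬛
⬛⬛⬛⬛⬛⬛⬛⬛
⬛⬛⬛⬛⬛⬛⬛⬛
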